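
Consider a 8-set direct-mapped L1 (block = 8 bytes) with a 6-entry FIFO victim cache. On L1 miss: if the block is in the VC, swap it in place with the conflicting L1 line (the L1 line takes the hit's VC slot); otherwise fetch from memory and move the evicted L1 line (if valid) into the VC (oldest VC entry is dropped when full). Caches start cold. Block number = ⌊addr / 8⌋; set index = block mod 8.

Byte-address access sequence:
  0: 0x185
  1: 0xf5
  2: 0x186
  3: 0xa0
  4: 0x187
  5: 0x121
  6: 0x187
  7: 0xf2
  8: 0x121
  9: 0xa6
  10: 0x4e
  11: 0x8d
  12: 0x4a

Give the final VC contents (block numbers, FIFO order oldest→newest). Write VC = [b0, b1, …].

VC = [36, 17]

0: 0x185 (blk 48, set 0) → MISS  vc=[]
1: 0xf5 (blk 30, set 6) → MISS  vc=[]
2: 0x186 (blk 48, set 0) → L1-HIT  vc=[]
3: 0xa0 (blk 20, set 4) → MISS  vc=[]
4: 0x187 (blk 48, set 0) → L1-HIT  vc=[]
5: 0x121 (blk 36, set 4) → MISS  vc=[20]
6: 0x187 (blk 48, set 0) → L1-HIT  vc=[20]
7: 0xf2 (blk 30, set 6) → L1-HIT  vc=[20]
8: 0x121 (blk 36, set 4) → L1-HIT  vc=[20]
9: 0xa6 (blk 20, set 4) → VC-HIT  vc=[36]
10: 0x4e (blk 9, set 1) → MISS  vc=[36]
11: 0x8d (blk 17, set 1) → MISS  vc=[36, 9]
12: 0x4a (blk 9, set 1) → VC-HIT  vc=[36, 17]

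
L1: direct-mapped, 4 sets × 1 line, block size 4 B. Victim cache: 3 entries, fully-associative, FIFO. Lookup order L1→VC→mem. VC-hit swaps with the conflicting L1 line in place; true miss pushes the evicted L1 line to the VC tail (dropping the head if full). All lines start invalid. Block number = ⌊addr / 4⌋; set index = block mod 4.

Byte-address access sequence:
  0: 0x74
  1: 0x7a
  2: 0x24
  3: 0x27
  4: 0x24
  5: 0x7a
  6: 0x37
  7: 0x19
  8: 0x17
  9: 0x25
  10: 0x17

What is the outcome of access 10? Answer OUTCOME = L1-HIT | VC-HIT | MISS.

OUTCOME = VC-HIT

#0 0x74→b29/s1 MISS; vc=[]
#1 0x7a→b30/s2 MISS; vc=[]
#2 0x24→b9/s1 MISS; vc=[29]
#3 0x27→b9/s1 L1-HIT; vc=[29]
#4 0x24→b9/s1 L1-HIT; vc=[29]
#5 0x7a→b30/s2 L1-HIT; vc=[29]
#6 0x37→b13/s1 MISS; vc=[29,9]
#7 0x19→b6/s2 MISS; vc=[29,9,30]
#8 0x17→b5/s1 MISS; vc=[9,30,13]
#9 0x25→b9/s1 VC-HIT; vc=[5,30,13]
#10 0x17→b5/s1 VC-HIT; vc=[9,30,13]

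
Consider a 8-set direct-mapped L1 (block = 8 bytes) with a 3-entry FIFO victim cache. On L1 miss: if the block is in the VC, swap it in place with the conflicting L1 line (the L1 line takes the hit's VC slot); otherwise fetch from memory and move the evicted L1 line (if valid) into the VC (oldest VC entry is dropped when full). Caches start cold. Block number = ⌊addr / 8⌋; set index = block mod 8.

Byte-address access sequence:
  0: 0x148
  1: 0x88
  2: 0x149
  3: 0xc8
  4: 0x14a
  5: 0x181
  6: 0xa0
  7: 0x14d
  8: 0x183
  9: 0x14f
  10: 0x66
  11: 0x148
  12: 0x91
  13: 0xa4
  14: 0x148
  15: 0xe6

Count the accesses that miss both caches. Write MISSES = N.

#0 0x148→b41/s1 MISS; vc=[]
#1 0x88→b17/s1 MISS; vc=[41]
#2 0x149→b41/s1 VC-HIT; vc=[17]
#3 0xc8→b25/s1 MISS; vc=[17,41]
#4 0x14a→b41/s1 VC-HIT; vc=[17,25]
#5 0x181→b48/s0 MISS; vc=[17,25]
#6 0xa0→b20/s4 MISS; vc=[17,25]
#7 0x14d→b41/s1 L1-HIT; vc=[17,25]
#8 0x183→b48/s0 L1-HIT; vc=[17,25]
#9 0x14f→b41/s1 L1-HIT; vc=[17,25]
#10 0x66→b12/s4 MISS; vc=[17,25,20]
#11 0x148→b41/s1 L1-HIT; vc=[17,25,20]
#12 0x91→b18/s2 MISS; vc=[17,25,20]
#13 0xa4→b20/s4 VC-HIT; vc=[17,25,12]
#14 0x148→b41/s1 L1-HIT; vc=[17,25,12]
#15 0xe6→b28/s4 MISS; vc=[25,12,20]

MISSES = 8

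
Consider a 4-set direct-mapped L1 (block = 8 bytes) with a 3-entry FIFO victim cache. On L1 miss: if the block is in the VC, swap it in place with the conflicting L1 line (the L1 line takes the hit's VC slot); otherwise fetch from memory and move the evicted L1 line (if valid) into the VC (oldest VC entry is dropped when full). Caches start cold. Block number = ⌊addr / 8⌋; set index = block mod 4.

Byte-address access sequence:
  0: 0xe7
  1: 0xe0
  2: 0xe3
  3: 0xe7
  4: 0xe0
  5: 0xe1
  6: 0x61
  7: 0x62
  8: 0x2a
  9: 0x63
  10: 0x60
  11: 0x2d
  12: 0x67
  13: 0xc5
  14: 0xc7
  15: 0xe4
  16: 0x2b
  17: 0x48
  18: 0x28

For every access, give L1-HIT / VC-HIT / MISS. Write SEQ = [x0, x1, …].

  [0] addr=0xe7 blk=28 s=0: MISS | VC []
  [1] addr=0xe0 blk=28 s=0: L1-HIT | VC []
  [2] addr=0xe3 blk=28 s=0: L1-HIT | VC []
  [3] addr=0xe7 blk=28 s=0: L1-HIT | VC []
  [4] addr=0xe0 blk=28 s=0: L1-HIT | VC []
  [5] addr=0xe1 blk=28 s=0: L1-HIT | VC []
  [6] addr=0x61 blk=12 s=0: MISS | VC [28]
  [7] addr=0x62 blk=12 s=0: L1-HIT | VC [28]
  [8] addr=0x2a blk=5 s=1: MISS | VC [28]
  [9] addr=0x63 blk=12 s=0: L1-HIT | VC [28]
  [10] addr=0x60 blk=12 s=0: L1-HIT | VC [28]
  [11] addr=0x2d blk=5 s=1: L1-HIT | VC [28]
  [12] addr=0x67 blk=12 s=0: L1-HIT | VC [28]
  [13] addr=0xc5 blk=24 s=0: MISS | VC [28, 12]
  [14] addr=0xc7 blk=24 s=0: L1-HIT | VC [28, 12]
  [15] addr=0xe4 blk=28 s=0: VC-HIT | VC [24, 12]
  [16] addr=0x2b blk=5 s=1: L1-HIT | VC [24, 12]
  [17] addr=0x48 blk=9 s=1: MISS | VC [24, 12, 5]
  [18] addr=0x28 blk=5 s=1: VC-HIT | VC [24, 12, 9]

SEQ = [MISS, L1-HIT, L1-HIT, L1-HIT, L1-HIT, L1-HIT, MISS, L1-HIT, MISS, L1-HIT, L1-HIT, L1-HIT, L1-HIT, MISS, L1-HIT, VC-HIT, L1-HIT, MISS, VC-HIT]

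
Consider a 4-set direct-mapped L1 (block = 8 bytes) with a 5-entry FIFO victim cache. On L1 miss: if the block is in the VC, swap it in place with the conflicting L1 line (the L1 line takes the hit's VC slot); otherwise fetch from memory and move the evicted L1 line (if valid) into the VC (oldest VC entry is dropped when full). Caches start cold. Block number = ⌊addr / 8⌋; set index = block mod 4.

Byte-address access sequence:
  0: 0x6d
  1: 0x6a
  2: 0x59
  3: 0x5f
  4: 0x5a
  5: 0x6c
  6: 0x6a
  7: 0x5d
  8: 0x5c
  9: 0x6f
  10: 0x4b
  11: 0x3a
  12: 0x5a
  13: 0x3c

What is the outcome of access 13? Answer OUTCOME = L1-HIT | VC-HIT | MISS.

OUTCOME = VC-HIT

  [0] addr=0x6d blk=13 s=1: MISS | VC []
  [1] addr=0x6a blk=13 s=1: L1-HIT | VC []
  [2] addr=0x59 blk=11 s=3: MISS | VC []
  [3] addr=0x5f blk=11 s=3: L1-HIT | VC []
  [4] addr=0x5a blk=11 s=3: L1-HIT | VC []
  [5] addr=0x6c blk=13 s=1: L1-HIT | VC []
  [6] addr=0x6a blk=13 s=1: L1-HIT | VC []
  [7] addr=0x5d blk=11 s=3: L1-HIT | VC []
  [8] addr=0x5c blk=11 s=3: L1-HIT | VC []
  [9] addr=0x6f blk=13 s=1: L1-HIT | VC []
  [10] addr=0x4b blk=9 s=1: MISS | VC [13]
  [11] addr=0x3a blk=7 s=3: MISS | VC [13, 11]
  [12] addr=0x5a blk=11 s=3: VC-HIT | VC [13, 7]
  [13] addr=0x3c blk=7 s=3: VC-HIT | VC [13, 11]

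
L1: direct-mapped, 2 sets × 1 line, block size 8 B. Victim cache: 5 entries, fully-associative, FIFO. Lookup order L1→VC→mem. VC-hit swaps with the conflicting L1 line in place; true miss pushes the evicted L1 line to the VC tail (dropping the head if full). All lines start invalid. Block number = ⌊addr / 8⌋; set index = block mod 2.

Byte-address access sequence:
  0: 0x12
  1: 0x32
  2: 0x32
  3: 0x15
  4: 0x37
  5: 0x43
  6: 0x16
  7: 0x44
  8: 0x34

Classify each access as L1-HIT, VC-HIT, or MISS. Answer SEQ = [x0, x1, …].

SEQ = [MISS, MISS, L1-HIT, VC-HIT, VC-HIT, MISS, VC-HIT, VC-HIT, VC-HIT]

0: 0x12 (blk 2, set 0) → MISS  vc=[]
1: 0x32 (blk 6, set 0) → MISS  vc=[2]
2: 0x32 (blk 6, set 0) → L1-HIT  vc=[2]
3: 0x15 (blk 2, set 0) → VC-HIT  vc=[6]
4: 0x37 (blk 6, set 0) → VC-HIT  vc=[2]
5: 0x43 (blk 8, set 0) → MISS  vc=[2, 6]
6: 0x16 (blk 2, set 0) → VC-HIT  vc=[8, 6]
7: 0x44 (blk 8, set 0) → VC-HIT  vc=[2, 6]
8: 0x34 (blk 6, set 0) → VC-HIT  vc=[2, 8]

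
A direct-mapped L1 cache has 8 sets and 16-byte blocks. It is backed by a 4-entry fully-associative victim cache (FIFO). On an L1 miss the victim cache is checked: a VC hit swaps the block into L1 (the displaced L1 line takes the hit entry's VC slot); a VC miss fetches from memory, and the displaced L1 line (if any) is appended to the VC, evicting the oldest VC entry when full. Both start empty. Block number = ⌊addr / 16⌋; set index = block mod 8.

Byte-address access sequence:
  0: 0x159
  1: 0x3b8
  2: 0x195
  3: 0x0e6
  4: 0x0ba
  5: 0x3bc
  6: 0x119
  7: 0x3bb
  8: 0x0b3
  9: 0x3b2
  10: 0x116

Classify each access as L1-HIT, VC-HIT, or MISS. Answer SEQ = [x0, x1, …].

0: 0x159 (blk 21, set 5) → MISS  vc=[]
1: 0x3b8 (blk 59, set 3) → MISS  vc=[]
2: 0x195 (blk 25, set 1) → MISS  vc=[]
3: 0xe6 (blk 14, set 6) → MISS  vc=[]
4: 0xba (blk 11, set 3) → MISS  vc=[59]
5: 0x3bc (blk 59, set 3) → VC-HIT  vc=[11]
6: 0x119 (blk 17, set 1) → MISS  vc=[11, 25]
7: 0x3bb (blk 59, set 3) → L1-HIT  vc=[11, 25]
8: 0xb3 (blk 11, set 3) → VC-HIT  vc=[59, 25]
9: 0x3b2 (blk 59, set 3) → VC-HIT  vc=[11, 25]
10: 0x116 (blk 17, set 1) → L1-HIT  vc=[11, 25]

SEQ = [MISS, MISS, MISS, MISS, MISS, VC-HIT, MISS, L1-HIT, VC-HIT, VC-HIT, L1-HIT]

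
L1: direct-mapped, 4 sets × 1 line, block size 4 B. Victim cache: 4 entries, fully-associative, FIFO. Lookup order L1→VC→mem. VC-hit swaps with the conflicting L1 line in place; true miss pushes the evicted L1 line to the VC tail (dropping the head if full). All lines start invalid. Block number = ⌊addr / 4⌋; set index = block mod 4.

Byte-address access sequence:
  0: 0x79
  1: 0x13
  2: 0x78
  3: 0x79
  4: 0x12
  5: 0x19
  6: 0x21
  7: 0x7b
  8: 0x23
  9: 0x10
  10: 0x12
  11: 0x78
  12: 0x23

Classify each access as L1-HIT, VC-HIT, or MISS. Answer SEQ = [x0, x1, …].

SEQ = [MISS, MISS, L1-HIT, L1-HIT, L1-HIT, MISS, MISS, VC-HIT, L1-HIT, VC-HIT, L1-HIT, L1-HIT, VC-HIT]

  [0] addr=0x79 blk=30 s=2: MISS | VC []
  [1] addr=0x13 blk=4 s=0: MISS | VC []
  [2] addr=0x78 blk=30 s=2: L1-HIT | VC []
  [3] addr=0x79 blk=30 s=2: L1-HIT | VC []
  [4] addr=0x12 blk=4 s=0: L1-HIT | VC []
  [5] addr=0x19 blk=6 s=2: MISS | VC [30]
  [6] addr=0x21 blk=8 s=0: MISS | VC [30, 4]
  [7] addr=0x7b blk=30 s=2: VC-HIT | VC [6, 4]
  [8] addr=0x23 blk=8 s=0: L1-HIT | VC [6, 4]
  [9] addr=0x10 blk=4 s=0: VC-HIT | VC [6, 8]
  [10] addr=0x12 blk=4 s=0: L1-HIT | VC [6, 8]
  [11] addr=0x78 blk=30 s=2: L1-HIT | VC [6, 8]
  [12] addr=0x23 blk=8 s=0: VC-HIT | VC [6, 4]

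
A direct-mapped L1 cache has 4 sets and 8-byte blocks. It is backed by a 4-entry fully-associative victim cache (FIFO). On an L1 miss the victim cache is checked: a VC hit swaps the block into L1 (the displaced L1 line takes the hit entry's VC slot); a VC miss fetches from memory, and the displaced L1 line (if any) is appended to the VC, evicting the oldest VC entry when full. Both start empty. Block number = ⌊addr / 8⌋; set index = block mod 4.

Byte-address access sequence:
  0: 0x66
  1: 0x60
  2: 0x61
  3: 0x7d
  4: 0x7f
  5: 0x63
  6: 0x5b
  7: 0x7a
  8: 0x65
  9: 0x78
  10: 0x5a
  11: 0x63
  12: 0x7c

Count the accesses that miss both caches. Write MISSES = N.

MISSES = 3

  [0] addr=0x66 blk=12 s=0: MISS | VC []
  [1] addr=0x60 blk=12 s=0: L1-HIT | VC []
  [2] addr=0x61 blk=12 s=0: L1-HIT | VC []
  [3] addr=0x7d blk=15 s=3: MISS | VC []
  [4] addr=0x7f blk=15 s=3: L1-HIT | VC []
  [5] addr=0x63 blk=12 s=0: L1-HIT | VC []
  [6] addr=0x5b blk=11 s=3: MISS | VC [15]
  [7] addr=0x7a blk=15 s=3: VC-HIT | VC [11]
  [8] addr=0x65 blk=12 s=0: L1-HIT | VC [11]
  [9] addr=0x78 blk=15 s=3: L1-HIT | VC [11]
  [10] addr=0x5a blk=11 s=3: VC-HIT | VC [15]
  [11] addr=0x63 blk=12 s=0: L1-HIT | VC [15]
  [12] addr=0x7c blk=15 s=3: VC-HIT | VC [11]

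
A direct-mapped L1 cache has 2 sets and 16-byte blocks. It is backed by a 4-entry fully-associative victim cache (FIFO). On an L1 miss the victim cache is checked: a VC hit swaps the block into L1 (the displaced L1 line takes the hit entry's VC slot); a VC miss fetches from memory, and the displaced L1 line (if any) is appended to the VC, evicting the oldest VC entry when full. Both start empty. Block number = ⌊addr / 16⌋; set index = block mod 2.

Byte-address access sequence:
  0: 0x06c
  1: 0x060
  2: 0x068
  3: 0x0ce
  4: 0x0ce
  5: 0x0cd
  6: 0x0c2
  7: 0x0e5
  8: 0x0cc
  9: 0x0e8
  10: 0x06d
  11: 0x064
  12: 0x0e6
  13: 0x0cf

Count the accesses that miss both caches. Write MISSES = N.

#0 0x6c→b6/s0 MISS; vc=[]
#1 0x60→b6/s0 L1-HIT; vc=[]
#2 0x68→b6/s0 L1-HIT; vc=[]
#3 0xce→b12/s0 MISS; vc=[6]
#4 0xce→b12/s0 L1-HIT; vc=[6]
#5 0xcd→b12/s0 L1-HIT; vc=[6]
#6 0xc2→b12/s0 L1-HIT; vc=[6]
#7 0xe5→b14/s0 MISS; vc=[6,12]
#8 0xcc→b12/s0 VC-HIT; vc=[6,14]
#9 0xe8→b14/s0 VC-HIT; vc=[6,12]
#10 0x6d→b6/s0 VC-HIT; vc=[14,12]
#11 0x64→b6/s0 L1-HIT; vc=[14,12]
#12 0xe6→b14/s0 VC-HIT; vc=[6,12]
#13 0xcf→b12/s0 VC-HIT; vc=[6,14]

MISSES = 3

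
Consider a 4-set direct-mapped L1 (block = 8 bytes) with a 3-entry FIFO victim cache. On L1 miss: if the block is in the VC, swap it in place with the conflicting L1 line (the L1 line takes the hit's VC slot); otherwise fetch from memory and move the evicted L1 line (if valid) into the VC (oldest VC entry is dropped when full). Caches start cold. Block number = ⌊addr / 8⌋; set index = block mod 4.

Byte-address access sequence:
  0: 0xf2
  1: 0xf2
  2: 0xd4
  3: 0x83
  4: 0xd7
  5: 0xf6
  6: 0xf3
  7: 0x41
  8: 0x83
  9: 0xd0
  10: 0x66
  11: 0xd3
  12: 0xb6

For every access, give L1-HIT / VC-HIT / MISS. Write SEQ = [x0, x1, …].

SEQ = [MISS, L1-HIT, MISS, MISS, L1-HIT, VC-HIT, L1-HIT, MISS, VC-HIT, VC-HIT, MISS, L1-HIT, MISS]

  [0] addr=0xf2 blk=30 s=2: MISS | VC []
  [1] addr=0xf2 blk=30 s=2: L1-HIT | VC []
  [2] addr=0xd4 blk=26 s=2: MISS | VC [30]
  [3] addr=0x83 blk=16 s=0: MISS | VC [30]
  [4] addr=0xd7 blk=26 s=2: L1-HIT | VC [30]
  [5] addr=0xf6 blk=30 s=2: VC-HIT | VC [26]
  [6] addr=0xf3 blk=30 s=2: L1-HIT | VC [26]
  [7] addr=0x41 blk=8 s=0: MISS | VC [26, 16]
  [8] addr=0x83 blk=16 s=0: VC-HIT | VC [26, 8]
  [9] addr=0xd0 blk=26 s=2: VC-HIT | VC [30, 8]
  [10] addr=0x66 blk=12 s=0: MISS | VC [30, 8, 16]
  [11] addr=0xd3 blk=26 s=2: L1-HIT | VC [30, 8, 16]
  [12] addr=0xb6 blk=22 s=2: MISS | VC [8, 16, 26]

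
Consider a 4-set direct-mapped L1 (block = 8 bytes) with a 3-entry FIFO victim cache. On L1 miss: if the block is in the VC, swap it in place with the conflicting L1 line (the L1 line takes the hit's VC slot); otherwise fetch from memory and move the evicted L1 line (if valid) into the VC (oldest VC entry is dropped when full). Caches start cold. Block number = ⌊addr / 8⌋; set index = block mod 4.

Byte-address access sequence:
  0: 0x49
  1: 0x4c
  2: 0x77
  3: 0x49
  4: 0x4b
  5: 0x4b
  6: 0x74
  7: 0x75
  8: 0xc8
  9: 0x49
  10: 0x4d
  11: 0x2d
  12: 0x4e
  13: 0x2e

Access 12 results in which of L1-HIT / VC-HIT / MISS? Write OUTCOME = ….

0: 0x49 (blk 9, set 1) → MISS  vc=[]
1: 0x4c (blk 9, set 1) → L1-HIT  vc=[]
2: 0x77 (blk 14, set 2) → MISS  vc=[]
3: 0x49 (blk 9, set 1) → L1-HIT  vc=[]
4: 0x4b (blk 9, set 1) → L1-HIT  vc=[]
5: 0x4b (blk 9, set 1) → L1-HIT  vc=[]
6: 0x74 (blk 14, set 2) → L1-HIT  vc=[]
7: 0x75 (blk 14, set 2) → L1-HIT  vc=[]
8: 0xc8 (blk 25, set 1) → MISS  vc=[9]
9: 0x49 (blk 9, set 1) → VC-HIT  vc=[25]
10: 0x4d (blk 9, set 1) → L1-HIT  vc=[25]
11: 0x2d (blk 5, set 1) → MISS  vc=[25, 9]
12: 0x4e (blk 9, set 1) → VC-HIT  vc=[25, 5]
13: 0x2e (blk 5, set 1) → VC-HIT  vc=[25, 9]

OUTCOME = VC-HIT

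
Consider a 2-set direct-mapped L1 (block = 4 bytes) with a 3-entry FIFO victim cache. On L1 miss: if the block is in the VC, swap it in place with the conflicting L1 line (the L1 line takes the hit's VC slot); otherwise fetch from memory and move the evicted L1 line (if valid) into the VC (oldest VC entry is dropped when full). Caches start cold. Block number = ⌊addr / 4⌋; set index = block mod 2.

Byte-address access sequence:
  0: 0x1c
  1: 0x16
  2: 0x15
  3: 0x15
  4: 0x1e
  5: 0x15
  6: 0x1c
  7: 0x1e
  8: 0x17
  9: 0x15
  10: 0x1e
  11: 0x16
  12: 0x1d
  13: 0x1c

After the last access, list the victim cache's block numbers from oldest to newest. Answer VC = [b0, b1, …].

#0 0x1c→b7/s1 MISS; vc=[]
#1 0x16→b5/s1 MISS; vc=[7]
#2 0x15→b5/s1 L1-HIT; vc=[7]
#3 0x15→b5/s1 L1-HIT; vc=[7]
#4 0x1e→b7/s1 VC-HIT; vc=[5]
#5 0x15→b5/s1 VC-HIT; vc=[7]
#6 0x1c→b7/s1 VC-HIT; vc=[5]
#7 0x1e→b7/s1 L1-HIT; vc=[5]
#8 0x17→b5/s1 VC-HIT; vc=[7]
#9 0x15→b5/s1 L1-HIT; vc=[7]
#10 0x1e→b7/s1 VC-HIT; vc=[5]
#11 0x16→b5/s1 VC-HIT; vc=[7]
#12 0x1d→b7/s1 VC-HIT; vc=[5]
#13 0x1c→b7/s1 L1-HIT; vc=[5]

VC = [5]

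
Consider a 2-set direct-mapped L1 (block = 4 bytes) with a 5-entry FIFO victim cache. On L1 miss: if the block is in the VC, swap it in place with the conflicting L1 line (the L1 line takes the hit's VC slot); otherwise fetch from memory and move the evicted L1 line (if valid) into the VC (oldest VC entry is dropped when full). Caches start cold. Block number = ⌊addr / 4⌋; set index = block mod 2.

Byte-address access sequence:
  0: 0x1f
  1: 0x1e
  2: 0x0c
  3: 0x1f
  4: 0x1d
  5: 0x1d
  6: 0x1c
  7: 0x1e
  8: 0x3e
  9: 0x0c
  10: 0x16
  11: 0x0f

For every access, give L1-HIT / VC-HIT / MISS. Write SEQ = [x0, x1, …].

  [0] addr=0x1f blk=7 s=1: MISS | VC []
  [1] addr=0x1e blk=7 s=1: L1-HIT | VC []
  [2] addr=0xc blk=3 s=1: MISS | VC [7]
  [3] addr=0x1f blk=7 s=1: VC-HIT | VC [3]
  [4] addr=0x1d blk=7 s=1: L1-HIT | VC [3]
  [5] addr=0x1d blk=7 s=1: L1-HIT | VC [3]
  [6] addr=0x1c blk=7 s=1: L1-HIT | VC [3]
  [7] addr=0x1e blk=7 s=1: L1-HIT | VC [3]
  [8] addr=0x3e blk=15 s=1: MISS | VC [3, 7]
  [9] addr=0xc blk=3 s=1: VC-HIT | VC [15, 7]
  [10] addr=0x16 blk=5 s=1: MISS | VC [15, 7, 3]
  [11] addr=0xf blk=3 s=1: VC-HIT | VC [15, 7, 5]

SEQ = [MISS, L1-HIT, MISS, VC-HIT, L1-HIT, L1-HIT, L1-HIT, L1-HIT, MISS, VC-HIT, MISS, VC-HIT]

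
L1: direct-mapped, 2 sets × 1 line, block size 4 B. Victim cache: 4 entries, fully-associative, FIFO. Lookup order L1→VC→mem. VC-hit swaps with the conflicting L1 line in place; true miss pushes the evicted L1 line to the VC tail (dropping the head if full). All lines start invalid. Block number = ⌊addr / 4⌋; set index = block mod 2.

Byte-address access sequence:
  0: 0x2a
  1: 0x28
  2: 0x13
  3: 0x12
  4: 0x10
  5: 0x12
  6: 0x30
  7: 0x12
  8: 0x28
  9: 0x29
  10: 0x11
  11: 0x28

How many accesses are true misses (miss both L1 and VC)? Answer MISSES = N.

#0 0x2a→b10/s0 MISS; vc=[]
#1 0x28→b10/s0 L1-HIT; vc=[]
#2 0x13→b4/s0 MISS; vc=[10]
#3 0x12→b4/s0 L1-HIT; vc=[10]
#4 0x10→b4/s0 L1-HIT; vc=[10]
#5 0x12→b4/s0 L1-HIT; vc=[10]
#6 0x30→b12/s0 MISS; vc=[10,4]
#7 0x12→b4/s0 VC-HIT; vc=[10,12]
#8 0x28→b10/s0 VC-HIT; vc=[4,12]
#9 0x29→b10/s0 L1-HIT; vc=[4,12]
#10 0x11→b4/s0 VC-HIT; vc=[10,12]
#11 0x28→b10/s0 VC-HIT; vc=[4,12]

MISSES = 3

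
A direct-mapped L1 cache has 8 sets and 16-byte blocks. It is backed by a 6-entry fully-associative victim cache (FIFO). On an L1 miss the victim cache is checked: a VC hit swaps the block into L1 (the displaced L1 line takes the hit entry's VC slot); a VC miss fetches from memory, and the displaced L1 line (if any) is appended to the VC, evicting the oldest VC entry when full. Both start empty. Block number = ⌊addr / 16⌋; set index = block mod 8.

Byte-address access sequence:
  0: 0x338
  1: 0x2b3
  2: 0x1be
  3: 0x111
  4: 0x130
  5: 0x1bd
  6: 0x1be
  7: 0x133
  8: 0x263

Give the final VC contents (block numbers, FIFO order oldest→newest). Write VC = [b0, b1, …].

VC = [51, 43, 27]

#0 0x338→b51/s3 MISS; vc=[]
#1 0x2b3→b43/s3 MISS; vc=[51]
#2 0x1be→b27/s3 MISS; vc=[51,43]
#3 0x111→b17/s1 MISS; vc=[51,43]
#4 0x130→b19/s3 MISS; vc=[51,43,27]
#5 0x1bd→b27/s3 VC-HIT; vc=[51,43,19]
#6 0x1be→b27/s3 L1-HIT; vc=[51,43,19]
#7 0x133→b19/s3 VC-HIT; vc=[51,43,27]
#8 0x263→b38/s6 MISS; vc=[51,43,27]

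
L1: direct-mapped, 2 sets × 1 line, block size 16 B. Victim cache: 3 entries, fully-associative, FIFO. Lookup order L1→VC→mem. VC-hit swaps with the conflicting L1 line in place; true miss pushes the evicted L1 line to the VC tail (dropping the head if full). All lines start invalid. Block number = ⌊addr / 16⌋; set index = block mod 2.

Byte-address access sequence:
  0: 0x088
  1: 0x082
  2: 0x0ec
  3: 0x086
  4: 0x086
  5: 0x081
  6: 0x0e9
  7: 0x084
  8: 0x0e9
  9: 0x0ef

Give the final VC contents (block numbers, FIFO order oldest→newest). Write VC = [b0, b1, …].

  [0] addr=0x88 blk=8 s=0: MISS | VC []
  [1] addr=0x82 blk=8 s=0: L1-HIT | VC []
  [2] addr=0xec blk=14 s=0: MISS | VC [8]
  [3] addr=0x86 blk=8 s=0: VC-HIT | VC [14]
  [4] addr=0x86 blk=8 s=0: L1-HIT | VC [14]
  [5] addr=0x81 blk=8 s=0: L1-HIT | VC [14]
  [6] addr=0xe9 blk=14 s=0: VC-HIT | VC [8]
  [7] addr=0x84 blk=8 s=0: VC-HIT | VC [14]
  [8] addr=0xe9 blk=14 s=0: VC-HIT | VC [8]
  [9] addr=0xef blk=14 s=0: L1-HIT | VC [8]

VC = [8]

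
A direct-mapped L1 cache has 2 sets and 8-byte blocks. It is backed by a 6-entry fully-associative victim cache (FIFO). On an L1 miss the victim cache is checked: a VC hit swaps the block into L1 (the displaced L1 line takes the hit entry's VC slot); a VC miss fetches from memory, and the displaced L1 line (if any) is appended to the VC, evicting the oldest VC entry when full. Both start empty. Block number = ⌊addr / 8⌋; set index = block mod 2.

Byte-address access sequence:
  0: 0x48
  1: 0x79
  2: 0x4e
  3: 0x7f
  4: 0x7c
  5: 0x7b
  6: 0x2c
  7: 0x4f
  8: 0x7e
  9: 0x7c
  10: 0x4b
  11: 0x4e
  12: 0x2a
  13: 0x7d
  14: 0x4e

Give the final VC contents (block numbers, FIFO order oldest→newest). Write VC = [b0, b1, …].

#0 0x48→b9/s1 MISS; vc=[]
#1 0x79→b15/s1 MISS; vc=[9]
#2 0x4e→b9/s1 VC-HIT; vc=[15]
#3 0x7f→b15/s1 VC-HIT; vc=[9]
#4 0x7c→b15/s1 L1-HIT; vc=[9]
#5 0x7b→b15/s1 L1-HIT; vc=[9]
#6 0x2c→b5/s1 MISS; vc=[9,15]
#7 0x4f→b9/s1 VC-HIT; vc=[5,15]
#8 0x7e→b15/s1 VC-HIT; vc=[5,9]
#9 0x7c→b15/s1 L1-HIT; vc=[5,9]
#10 0x4b→b9/s1 VC-HIT; vc=[5,15]
#11 0x4e→b9/s1 L1-HIT; vc=[5,15]
#12 0x2a→b5/s1 VC-HIT; vc=[9,15]
#13 0x7d→b15/s1 VC-HIT; vc=[9,5]
#14 0x4e→b9/s1 VC-HIT; vc=[15,5]

VC = [15, 5]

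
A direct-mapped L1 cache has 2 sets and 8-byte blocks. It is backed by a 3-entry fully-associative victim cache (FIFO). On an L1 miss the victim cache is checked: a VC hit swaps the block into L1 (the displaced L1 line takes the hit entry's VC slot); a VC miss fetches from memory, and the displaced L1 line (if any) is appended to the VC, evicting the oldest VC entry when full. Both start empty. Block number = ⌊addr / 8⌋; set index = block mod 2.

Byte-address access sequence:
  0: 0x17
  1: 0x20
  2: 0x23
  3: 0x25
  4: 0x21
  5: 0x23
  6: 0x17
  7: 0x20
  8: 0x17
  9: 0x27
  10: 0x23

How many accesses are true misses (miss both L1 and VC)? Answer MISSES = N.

MISSES = 2

0: 0x17 (blk 2, set 0) → MISS  vc=[]
1: 0x20 (blk 4, set 0) → MISS  vc=[2]
2: 0x23 (blk 4, set 0) → L1-HIT  vc=[2]
3: 0x25 (blk 4, set 0) → L1-HIT  vc=[2]
4: 0x21 (blk 4, set 0) → L1-HIT  vc=[2]
5: 0x23 (blk 4, set 0) → L1-HIT  vc=[2]
6: 0x17 (blk 2, set 0) → VC-HIT  vc=[4]
7: 0x20 (blk 4, set 0) → VC-HIT  vc=[2]
8: 0x17 (blk 2, set 0) → VC-HIT  vc=[4]
9: 0x27 (blk 4, set 0) → VC-HIT  vc=[2]
10: 0x23 (blk 4, set 0) → L1-HIT  vc=[2]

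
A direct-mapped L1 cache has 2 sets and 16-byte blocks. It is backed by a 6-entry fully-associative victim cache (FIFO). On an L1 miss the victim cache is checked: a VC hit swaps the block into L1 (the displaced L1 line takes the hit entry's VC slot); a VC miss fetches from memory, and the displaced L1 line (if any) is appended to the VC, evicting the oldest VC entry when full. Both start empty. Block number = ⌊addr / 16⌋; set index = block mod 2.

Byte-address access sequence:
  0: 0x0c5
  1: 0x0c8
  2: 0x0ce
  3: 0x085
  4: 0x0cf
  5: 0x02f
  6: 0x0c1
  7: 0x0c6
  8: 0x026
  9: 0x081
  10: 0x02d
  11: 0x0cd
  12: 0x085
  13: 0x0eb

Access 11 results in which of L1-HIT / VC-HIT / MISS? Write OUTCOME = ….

#0 0xc5→b12/s0 MISS; vc=[]
#1 0xc8→b12/s0 L1-HIT; vc=[]
#2 0xce→b12/s0 L1-HIT; vc=[]
#3 0x85→b8/s0 MISS; vc=[12]
#4 0xcf→b12/s0 VC-HIT; vc=[8]
#5 0x2f→b2/s0 MISS; vc=[8,12]
#6 0xc1→b12/s0 VC-HIT; vc=[8,2]
#7 0xc6→b12/s0 L1-HIT; vc=[8,2]
#8 0x26→b2/s0 VC-HIT; vc=[8,12]
#9 0x81→b8/s0 VC-HIT; vc=[2,12]
#10 0x2d→b2/s0 VC-HIT; vc=[8,12]
#11 0xcd→b12/s0 VC-HIT; vc=[8,2]
#12 0x85→b8/s0 VC-HIT; vc=[12,2]
#13 0xeb→b14/s0 MISS; vc=[12,2,8]

OUTCOME = VC-HIT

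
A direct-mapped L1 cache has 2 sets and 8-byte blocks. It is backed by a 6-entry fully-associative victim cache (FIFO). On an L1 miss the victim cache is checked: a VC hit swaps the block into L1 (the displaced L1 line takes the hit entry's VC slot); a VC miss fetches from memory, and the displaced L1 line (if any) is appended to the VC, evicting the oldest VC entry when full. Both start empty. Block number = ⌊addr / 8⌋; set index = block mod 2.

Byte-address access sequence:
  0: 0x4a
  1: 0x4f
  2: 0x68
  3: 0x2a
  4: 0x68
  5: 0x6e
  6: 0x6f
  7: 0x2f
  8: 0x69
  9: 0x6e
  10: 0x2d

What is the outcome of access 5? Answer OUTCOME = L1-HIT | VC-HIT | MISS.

OUTCOME = L1-HIT

#0 0x4a→b9/s1 MISS; vc=[]
#1 0x4f→b9/s1 L1-HIT; vc=[]
#2 0x68→b13/s1 MISS; vc=[9]
#3 0x2a→b5/s1 MISS; vc=[9,13]
#4 0x68→b13/s1 VC-HIT; vc=[9,5]
#5 0x6e→b13/s1 L1-HIT; vc=[9,5]
#6 0x6f→b13/s1 L1-HIT; vc=[9,5]
#7 0x2f→b5/s1 VC-HIT; vc=[9,13]
#8 0x69→b13/s1 VC-HIT; vc=[9,5]
#9 0x6e→b13/s1 L1-HIT; vc=[9,5]
#10 0x2d→b5/s1 VC-HIT; vc=[9,13]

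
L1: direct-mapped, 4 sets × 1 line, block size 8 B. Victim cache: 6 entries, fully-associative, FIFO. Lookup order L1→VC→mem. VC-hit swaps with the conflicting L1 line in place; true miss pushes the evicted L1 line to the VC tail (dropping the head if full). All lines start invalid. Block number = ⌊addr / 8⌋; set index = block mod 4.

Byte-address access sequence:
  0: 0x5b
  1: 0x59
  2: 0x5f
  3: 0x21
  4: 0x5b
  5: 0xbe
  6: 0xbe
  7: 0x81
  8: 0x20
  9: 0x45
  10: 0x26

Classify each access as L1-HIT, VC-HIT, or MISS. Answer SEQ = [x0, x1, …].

SEQ = [MISS, L1-HIT, L1-HIT, MISS, L1-HIT, MISS, L1-HIT, MISS, VC-HIT, MISS, VC-HIT]

0: 0x5b (blk 11, set 3) → MISS  vc=[]
1: 0x59 (blk 11, set 3) → L1-HIT  vc=[]
2: 0x5f (blk 11, set 3) → L1-HIT  vc=[]
3: 0x21 (blk 4, set 0) → MISS  vc=[]
4: 0x5b (blk 11, set 3) → L1-HIT  vc=[]
5: 0xbe (blk 23, set 3) → MISS  vc=[11]
6: 0xbe (blk 23, set 3) → L1-HIT  vc=[11]
7: 0x81 (blk 16, set 0) → MISS  vc=[11, 4]
8: 0x20 (blk 4, set 0) → VC-HIT  vc=[11, 16]
9: 0x45 (blk 8, set 0) → MISS  vc=[11, 16, 4]
10: 0x26 (blk 4, set 0) → VC-HIT  vc=[11, 16, 8]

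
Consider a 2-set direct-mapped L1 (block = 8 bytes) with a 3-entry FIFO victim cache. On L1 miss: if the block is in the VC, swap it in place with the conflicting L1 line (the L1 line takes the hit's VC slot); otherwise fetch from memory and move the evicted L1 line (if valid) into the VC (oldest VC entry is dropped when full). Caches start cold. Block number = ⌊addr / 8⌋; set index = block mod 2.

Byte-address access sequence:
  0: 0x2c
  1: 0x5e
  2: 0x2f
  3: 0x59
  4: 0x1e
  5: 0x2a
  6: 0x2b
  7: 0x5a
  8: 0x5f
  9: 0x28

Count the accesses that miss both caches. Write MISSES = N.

#0 0x2c→b5/s1 MISS; vc=[]
#1 0x5e→b11/s1 MISS; vc=[5]
#2 0x2f→b5/s1 VC-HIT; vc=[11]
#3 0x59→b11/s1 VC-HIT; vc=[5]
#4 0x1e→b3/s1 MISS; vc=[5,11]
#5 0x2a→b5/s1 VC-HIT; vc=[3,11]
#6 0x2b→b5/s1 L1-HIT; vc=[3,11]
#7 0x5a→b11/s1 VC-HIT; vc=[3,5]
#8 0x5f→b11/s1 L1-HIT; vc=[3,5]
#9 0x28→b5/s1 VC-HIT; vc=[3,11]

MISSES = 3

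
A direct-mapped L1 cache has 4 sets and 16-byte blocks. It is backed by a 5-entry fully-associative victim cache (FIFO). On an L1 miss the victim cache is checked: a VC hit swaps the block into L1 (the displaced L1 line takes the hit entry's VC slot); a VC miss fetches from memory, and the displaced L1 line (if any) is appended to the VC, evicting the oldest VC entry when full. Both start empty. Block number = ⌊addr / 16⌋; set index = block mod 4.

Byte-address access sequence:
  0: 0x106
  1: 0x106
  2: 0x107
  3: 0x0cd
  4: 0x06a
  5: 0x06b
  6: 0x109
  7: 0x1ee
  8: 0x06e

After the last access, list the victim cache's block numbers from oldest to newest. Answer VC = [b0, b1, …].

#0 0x106→b16/s0 MISS; vc=[]
#1 0x106→b16/s0 L1-HIT; vc=[]
#2 0x107→b16/s0 L1-HIT; vc=[]
#3 0xcd→b12/s0 MISS; vc=[16]
#4 0x6a→b6/s2 MISS; vc=[16]
#5 0x6b→b6/s2 L1-HIT; vc=[16]
#6 0x109→b16/s0 VC-HIT; vc=[12]
#7 0x1ee→b30/s2 MISS; vc=[12,6]
#8 0x6e→b6/s2 VC-HIT; vc=[12,30]

VC = [12, 30]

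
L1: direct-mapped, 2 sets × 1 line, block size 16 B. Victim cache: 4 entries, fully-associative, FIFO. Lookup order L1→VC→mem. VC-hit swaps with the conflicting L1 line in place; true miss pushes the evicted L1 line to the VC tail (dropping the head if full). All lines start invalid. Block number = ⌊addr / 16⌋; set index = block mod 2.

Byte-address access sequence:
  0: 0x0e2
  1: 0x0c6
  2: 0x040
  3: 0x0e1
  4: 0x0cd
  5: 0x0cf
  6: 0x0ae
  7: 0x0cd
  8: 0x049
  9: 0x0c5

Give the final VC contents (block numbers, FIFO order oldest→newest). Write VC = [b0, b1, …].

#0 0xe2→b14/s0 MISS; vc=[]
#1 0xc6→b12/s0 MISS; vc=[14]
#2 0x40→b4/s0 MISS; vc=[14,12]
#3 0xe1→b14/s0 VC-HIT; vc=[4,12]
#4 0xcd→b12/s0 VC-HIT; vc=[4,14]
#5 0xcf→b12/s0 L1-HIT; vc=[4,14]
#6 0xae→b10/s0 MISS; vc=[4,14,12]
#7 0xcd→b12/s0 VC-HIT; vc=[4,14,10]
#8 0x49→b4/s0 VC-HIT; vc=[12,14,10]
#9 0xc5→b12/s0 VC-HIT; vc=[4,14,10]

VC = [4, 14, 10]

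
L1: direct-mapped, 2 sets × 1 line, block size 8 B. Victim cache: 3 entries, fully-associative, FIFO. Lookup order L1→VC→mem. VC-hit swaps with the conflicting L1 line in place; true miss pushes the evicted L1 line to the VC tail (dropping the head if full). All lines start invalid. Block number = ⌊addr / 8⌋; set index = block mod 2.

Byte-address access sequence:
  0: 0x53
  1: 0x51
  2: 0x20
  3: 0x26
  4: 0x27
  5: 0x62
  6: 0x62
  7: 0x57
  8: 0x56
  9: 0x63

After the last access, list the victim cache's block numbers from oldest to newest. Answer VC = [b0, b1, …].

  [0] addr=0x53 blk=10 s=0: MISS | VC []
  [1] addr=0x51 blk=10 s=0: L1-HIT | VC []
  [2] addr=0x20 blk=4 s=0: MISS | VC [10]
  [3] addr=0x26 blk=4 s=0: L1-HIT | VC [10]
  [4] addr=0x27 blk=4 s=0: L1-HIT | VC [10]
  [5] addr=0x62 blk=12 s=0: MISS | VC [10, 4]
  [6] addr=0x62 blk=12 s=0: L1-HIT | VC [10, 4]
  [7] addr=0x57 blk=10 s=0: VC-HIT | VC [12, 4]
  [8] addr=0x56 blk=10 s=0: L1-HIT | VC [12, 4]
  [9] addr=0x63 blk=12 s=0: VC-HIT | VC [10, 4]

VC = [10, 4]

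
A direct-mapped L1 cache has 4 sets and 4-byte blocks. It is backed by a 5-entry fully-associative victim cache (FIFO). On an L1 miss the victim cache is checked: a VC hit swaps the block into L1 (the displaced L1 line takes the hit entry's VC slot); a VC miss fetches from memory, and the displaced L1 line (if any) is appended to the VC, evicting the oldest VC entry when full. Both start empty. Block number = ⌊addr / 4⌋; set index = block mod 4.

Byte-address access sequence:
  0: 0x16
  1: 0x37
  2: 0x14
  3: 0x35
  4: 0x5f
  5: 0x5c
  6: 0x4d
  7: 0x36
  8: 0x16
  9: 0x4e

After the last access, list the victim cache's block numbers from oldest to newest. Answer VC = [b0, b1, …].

VC = [13, 23]

0: 0x16 (blk 5, set 1) → MISS  vc=[]
1: 0x37 (blk 13, set 1) → MISS  vc=[5]
2: 0x14 (blk 5, set 1) → VC-HIT  vc=[13]
3: 0x35 (blk 13, set 1) → VC-HIT  vc=[5]
4: 0x5f (blk 23, set 3) → MISS  vc=[5]
5: 0x5c (blk 23, set 3) → L1-HIT  vc=[5]
6: 0x4d (blk 19, set 3) → MISS  vc=[5, 23]
7: 0x36 (blk 13, set 1) → L1-HIT  vc=[5, 23]
8: 0x16 (blk 5, set 1) → VC-HIT  vc=[13, 23]
9: 0x4e (blk 19, set 3) → L1-HIT  vc=[13, 23]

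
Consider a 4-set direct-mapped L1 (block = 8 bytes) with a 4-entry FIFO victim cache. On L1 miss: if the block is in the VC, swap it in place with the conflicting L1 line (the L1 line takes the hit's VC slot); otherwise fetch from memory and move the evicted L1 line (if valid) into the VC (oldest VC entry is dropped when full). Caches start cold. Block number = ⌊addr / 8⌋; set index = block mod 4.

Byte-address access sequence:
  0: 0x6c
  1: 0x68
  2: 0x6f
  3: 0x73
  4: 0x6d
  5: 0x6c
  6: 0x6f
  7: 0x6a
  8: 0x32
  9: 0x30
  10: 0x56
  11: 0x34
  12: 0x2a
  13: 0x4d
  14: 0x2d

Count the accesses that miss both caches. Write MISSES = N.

  [0] addr=0x6c blk=13 s=1: MISS | VC []
  [1] addr=0x68 blk=13 s=1: L1-HIT | VC []
  [2] addr=0x6f blk=13 s=1: L1-HIT | VC []
  [3] addr=0x73 blk=14 s=2: MISS | VC []
  [4] addr=0x6d blk=13 s=1: L1-HIT | VC []
  [5] addr=0x6c blk=13 s=1: L1-HIT | VC []
  [6] addr=0x6f blk=13 s=1: L1-HIT | VC []
  [7] addr=0x6a blk=13 s=1: L1-HIT | VC []
  [8] addr=0x32 blk=6 s=2: MISS | VC [14]
  [9] addr=0x30 blk=6 s=2: L1-HIT | VC [14]
  [10] addr=0x56 blk=10 s=2: MISS | VC [14, 6]
  [11] addr=0x34 blk=6 s=2: VC-HIT | VC [14, 10]
  [12] addr=0x2a blk=5 s=1: MISS | VC [14, 10, 13]
  [13] addr=0x4d blk=9 s=1: MISS | VC [14, 10, 13, 5]
  [14] addr=0x2d blk=5 s=1: VC-HIT | VC [14, 10, 13, 9]

MISSES = 6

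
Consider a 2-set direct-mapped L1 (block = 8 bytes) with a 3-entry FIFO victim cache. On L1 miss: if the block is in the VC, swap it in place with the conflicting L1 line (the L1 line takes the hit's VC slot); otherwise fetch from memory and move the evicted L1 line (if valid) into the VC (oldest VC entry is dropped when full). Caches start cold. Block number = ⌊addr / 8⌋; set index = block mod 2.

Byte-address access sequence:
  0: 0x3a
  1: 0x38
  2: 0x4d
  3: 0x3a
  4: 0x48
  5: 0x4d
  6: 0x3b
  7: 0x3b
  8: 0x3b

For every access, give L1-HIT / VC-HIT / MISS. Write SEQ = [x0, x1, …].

#0 0x3a→b7/s1 MISS; vc=[]
#1 0x38→b7/s1 L1-HIT; vc=[]
#2 0x4d→b9/s1 MISS; vc=[7]
#3 0x3a→b7/s1 VC-HIT; vc=[9]
#4 0x48→b9/s1 VC-HIT; vc=[7]
#5 0x4d→b9/s1 L1-HIT; vc=[7]
#6 0x3b→b7/s1 VC-HIT; vc=[9]
#7 0x3b→b7/s1 L1-HIT; vc=[9]
#8 0x3b→b7/s1 L1-HIT; vc=[9]

SEQ = [MISS, L1-HIT, MISS, VC-HIT, VC-HIT, L1-HIT, VC-HIT, L1-HIT, L1-HIT]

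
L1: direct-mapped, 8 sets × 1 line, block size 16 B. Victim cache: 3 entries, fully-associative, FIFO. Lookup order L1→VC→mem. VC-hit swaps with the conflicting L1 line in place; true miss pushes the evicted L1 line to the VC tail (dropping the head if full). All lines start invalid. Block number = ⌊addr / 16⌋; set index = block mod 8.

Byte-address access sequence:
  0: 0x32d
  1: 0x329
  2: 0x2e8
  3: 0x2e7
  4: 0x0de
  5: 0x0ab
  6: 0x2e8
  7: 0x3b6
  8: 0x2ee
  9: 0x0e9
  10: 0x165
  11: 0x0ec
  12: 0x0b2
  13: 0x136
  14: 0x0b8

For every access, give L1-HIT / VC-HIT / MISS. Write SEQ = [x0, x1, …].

  [0] addr=0x32d blk=50 s=2: MISS | VC []
  [1] addr=0x329 blk=50 s=2: L1-HIT | VC []
  [2] addr=0x2e8 blk=46 s=6: MISS | VC []
  [3] addr=0x2e7 blk=46 s=6: L1-HIT | VC []
  [4] addr=0xde blk=13 s=5: MISS | VC []
  [5] addr=0xab blk=10 s=2: MISS | VC [50]
  [6] addr=0x2e8 blk=46 s=6: L1-HIT | VC [50]
  [7] addr=0x3b6 blk=59 s=3: MISS | VC [50]
  [8] addr=0x2ee blk=46 s=6: L1-HIT | VC [50]
  [9] addr=0xe9 blk=14 s=6: MISS | VC [50, 46]
  [10] addr=0x165 blk=22 s=6: MISS | VC [50, 46, 14]
  [11] addr=0xec blk=14 s=6: VC-HIT | VC [50, 46, 22]
  [12] addr=0xb2 blk=11 s=3: MISS | VC [46, 22, 59]
  [13] addr=0x136 blk=19 s=3: MISS | VC [22, 59, 11]
  [14] addr=0xb8 blk=11 s=3: VC-HIT | VC [22, 59, 19]

SEQ = [MISS, L1-HIT, MISS, L1-HIT, MISS, MISS, L1-HIT, MISS, L1-HIT, MISS, MISS, VC-HIT, MISS, MISS, VC-HIT]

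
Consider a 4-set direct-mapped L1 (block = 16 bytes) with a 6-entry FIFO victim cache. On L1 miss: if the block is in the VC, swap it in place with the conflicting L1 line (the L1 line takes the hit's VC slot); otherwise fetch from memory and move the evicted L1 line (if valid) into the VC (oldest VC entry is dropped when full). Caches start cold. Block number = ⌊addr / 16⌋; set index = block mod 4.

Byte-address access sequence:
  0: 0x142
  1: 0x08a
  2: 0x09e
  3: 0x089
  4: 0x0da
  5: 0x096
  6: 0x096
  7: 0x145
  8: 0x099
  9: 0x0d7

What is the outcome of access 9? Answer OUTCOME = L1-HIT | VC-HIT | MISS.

0: 0x142 (blk 20, set 0) → MISS  vc=[]
1: 0x8a (blk 8, set 0) → MISS  vc=[20]
2: 0x9e (blk 9, set 1) → MISS  vc=[20]
3: 0x89 (blk 8, set 0) → L1-HIT  vc=[20]
4: 0xda (blk 13, set 1) → MISS  vc=[20, 9]
5: 0x96 (blk 9, set 1) → VC-HIT  vc=[20, 13]
6: 0x96 (blk 9, set 1) → L1-HIT  vc=[20, 13]
7: 0x145 (blk 20, set 0) → VC-HIT  vc=[8, 13]
8: 0x99 (blk 9, set 1) → L1-HIT  vc=[8, 13]
9: 0xd7 (blk 13, set 1) → VC-HIT  vc=[8, 9]

OUTCOME = VC-HIT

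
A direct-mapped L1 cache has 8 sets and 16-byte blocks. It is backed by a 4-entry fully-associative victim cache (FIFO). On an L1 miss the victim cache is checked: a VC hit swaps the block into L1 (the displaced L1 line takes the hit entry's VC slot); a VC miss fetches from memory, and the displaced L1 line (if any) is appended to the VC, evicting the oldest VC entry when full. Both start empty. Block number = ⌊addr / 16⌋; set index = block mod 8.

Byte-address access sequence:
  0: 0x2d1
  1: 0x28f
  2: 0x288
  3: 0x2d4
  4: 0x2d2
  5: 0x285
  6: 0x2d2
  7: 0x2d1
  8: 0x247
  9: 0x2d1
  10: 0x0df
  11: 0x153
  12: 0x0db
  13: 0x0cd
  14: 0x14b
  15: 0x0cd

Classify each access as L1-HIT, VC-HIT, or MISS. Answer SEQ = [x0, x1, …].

SEQ = [MISS, MISS, L1-HIT, L1-HIT, L1-HIT, L1-HIT, L1-HIT, L1-HIT, MISS, L1-HIT, MISS, MISS, VC-HIT, MISS, MISS, VC-HIT]

0: 0x2d1 (blk 45, set 5) → MISS  vc=[]
1: 0x28f (blk 40, set 0) → MISS  vc=[]
2: 0x288 (blk 40, set 0) → L1-HIT  vc=[]
3: 0x2d4 (blk 45, set 5) → L1-HIT  vc=[]
4: 0x2d2 (blk 45, set 5) → L1-HIT  vc=[]
5: 0x285 (blk 40, set 0) → L1-HIT  vc=[]
6: 0x2d2 (blk 45, set 5) → L1-HIT  vc=[]
7: 0x2d1 (blk 45, set 5) → L1-HIT  vc=[]
8: 0x247 (blk 36, set 4) → MISS  vc=[]
9: 0x2d1 (blk 45, set 5) → L1-HIT  vc=[]
10: 0xdf (blk 13, set 5) → MISS  vc=[45]
11: 0x153 (blk 21, set 5) → MISS  vc=[45, 13]
12: 0xdb (blk 13, set 5) → VC-HIT  vc=[45, 21]
13: 0xcd (blk 12, set 4) → MISS  vc=[45, 21, 36]
14: 0x14b (blk 20, set 4) → MISS  vc=[45, 21, 36, 12]
15: 0xcd (blk 12, set 4) → VC-HIT  vc=[45, 21, 36, 20]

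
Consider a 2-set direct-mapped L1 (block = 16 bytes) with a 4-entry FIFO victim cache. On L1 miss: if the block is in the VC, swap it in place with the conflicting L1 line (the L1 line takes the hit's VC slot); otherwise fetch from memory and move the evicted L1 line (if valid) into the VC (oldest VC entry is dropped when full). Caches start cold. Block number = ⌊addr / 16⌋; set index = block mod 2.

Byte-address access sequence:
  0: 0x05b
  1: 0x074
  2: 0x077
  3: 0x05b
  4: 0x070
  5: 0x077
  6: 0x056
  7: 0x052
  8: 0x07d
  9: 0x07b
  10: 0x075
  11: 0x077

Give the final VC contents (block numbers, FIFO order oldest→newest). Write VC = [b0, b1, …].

0: 0x5b (blk 5, set 1) → MISS  vc=[]
1: 0x74 (blk 7, set 1) → MISS  vc=[5]
2: 0x77 (blk 7, set 1) → L1-HIT  vc=[5]
3: 0x5b (blk 5, set 1) → VC-HIT  vc=[7]
4: 0x70 (blk 7, set 1) → VC-HIT  vc=[5]
5: 0x77 (blk 7, set 1) → L1-HIT  vc=[5]
6: 0x56 (blk 5, set 1) → VC-HIT  vc=[7]
7: 0x52 (blk 5, set 1) → L1-HIT  vc=[7]
8: 0x7d (blk 7, set 1) → VC-HIT  vc=[5]
9: 0x7b (blk 7, set 1) → L1-HIT  vc=[5]
10: 0x75 (blk 7, set 1) → L1-HIT  vc=[5]
11: 0x77 (blk 7, set 1) → L1-HIT  vc=[5]

VC = [5]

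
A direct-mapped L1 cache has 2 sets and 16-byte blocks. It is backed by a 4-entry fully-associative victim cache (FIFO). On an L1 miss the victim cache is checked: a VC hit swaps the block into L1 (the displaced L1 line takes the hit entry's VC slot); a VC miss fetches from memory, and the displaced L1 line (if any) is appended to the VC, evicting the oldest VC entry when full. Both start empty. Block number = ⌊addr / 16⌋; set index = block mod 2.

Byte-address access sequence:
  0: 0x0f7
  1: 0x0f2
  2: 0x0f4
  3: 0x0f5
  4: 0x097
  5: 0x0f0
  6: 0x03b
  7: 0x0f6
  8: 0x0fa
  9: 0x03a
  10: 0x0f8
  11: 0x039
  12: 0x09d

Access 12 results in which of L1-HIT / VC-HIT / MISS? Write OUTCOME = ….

0: 0xf7 (blk 15, set 1) → MISS  vc=[]
1: 0xf2 (blk 15, set 1) → L1-HIT  vc=[]
2: 0xf4 (blk 15, set 1) → L1-HIT  vc=[]
3: 0xf5 (blk 15, set 1) → L1-HIT  vc=[]
4: 0x97 (blk 9, set 1) → MISS  vc=[15]
5: 0xf0 (blk 15, set 1) → VC-HIT  vc=[9]
6: 0x3b (blk 3, set 1) → MISS  vc=[9, 15]
7: 0xf6 (blk 15, set 1) → VC-HIT  vc=[9, 3]
8: 0xfa (blk 15, set 1) → L1-HIT  vc=[9, 3]
9: 0x3a (blk 3, set 1) → VC-HIT  vc=[9, 15]
10: 0xf8 (blk 15, set 1) → VC-HIT  vc=[9, 3]
11: 0x39 (blk 3, set 1) → VC-HIT  vc=[9, 15]
12: 0x9d (blk 9, set 1) → VC-HIT  vc=[3, 15]

OUTCOME = VC-HIT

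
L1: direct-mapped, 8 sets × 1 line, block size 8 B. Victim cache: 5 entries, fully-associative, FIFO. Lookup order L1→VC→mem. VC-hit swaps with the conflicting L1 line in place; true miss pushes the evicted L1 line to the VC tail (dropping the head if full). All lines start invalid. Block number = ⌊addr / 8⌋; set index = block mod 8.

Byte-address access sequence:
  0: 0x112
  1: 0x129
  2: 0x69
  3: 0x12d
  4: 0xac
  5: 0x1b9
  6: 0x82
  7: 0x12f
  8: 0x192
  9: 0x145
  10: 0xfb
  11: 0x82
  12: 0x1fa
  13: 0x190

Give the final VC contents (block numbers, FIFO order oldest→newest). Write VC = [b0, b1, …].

VC = [21, 34, 40, 55, 31]

  [0] addr=0x112 blk=34 s=2: MISS | VC []
  [1] addr=0x129 blk=37 s=5: MISS | VC []
  [2] addr=0x69 blk=13 s=5: MISS | VC [37]
  [3] addr=0x12d blk=37 s=5: VC-HIT | VC [13]
  [4] addr=0xac blk=21 s=5: MISS | VC [13, 37]
  [5] addr=0x1b9 blk=55 s=7: MISS | VC [13, 37]
  [6] addr=0x82 blk=16 s=0: MISS | VC [13, 37]
  [7] addr=0x12f blk=37 s=5: VC-HIT | VC [13, 21]
  [8] addr=0x192 blk=50 s=2: MISS | VC [13, 21, 34]
  [9] addr=0x145 blk=40 s=0: MISS | VC [13, 21, 34, 16]
  [10] addr=0xfb blk=31 s=7: MISS | VC [13, 21, 34, 16, 55]
  [11] addr=0x82 blk=16 s=0: VC-HIT | VC [13, 21, 34, 40, 55]
  [12] addr=0x1fa blk=63 s=7: MISS | VC [21, 34, 40, 55, 31]
  [13] addr=0x190 blk=50 s=2: L1-HIT | VC [21, 34, 40, 55, 31]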